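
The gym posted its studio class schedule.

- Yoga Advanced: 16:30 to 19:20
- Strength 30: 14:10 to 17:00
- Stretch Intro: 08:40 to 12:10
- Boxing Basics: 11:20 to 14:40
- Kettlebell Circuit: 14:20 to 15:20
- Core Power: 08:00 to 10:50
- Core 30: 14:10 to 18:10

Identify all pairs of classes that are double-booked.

Sorted by start: Core Power, Stretch Intro, Boxing Basics, Strength 30, Core 30, Kettlebell Circuit, Yoga Advanced.
Stretch Intro starts before Core Power ends → Core Power and Stretch Intro overlap.
Boxing Basics starts after Core Power ends, so nothing later overlaps Core Power either.
Boxing Basics starts before Stretch Intro ends → Stretch Intro and Boxing Basics overlap.
Strength 30 starts after Stretch Intro ends, so nothing later overlaps Stretch Intro either.
Strength 30 starts before Boxing Basics ends → Boxing Basics and Strength 30 overlap.
Core 30 starts before Boxing Basics ends → Boxing Basics and Core 30 overlap.
Kettlebell Circuit starts before Boxing Basics ends → Boxing Basics and Kettlebell Circuit overlap.
Yoga Advanced starts after Boxing Basics ends.
Core 30 starts before Strength 30 ends → Strength 30 and Core 30 overlap.
Kettlebell Circuit starts before Strength 30 ends → Strength 30 and Kettlebell Circuit overlap.
Yoga Advanced starts before Strength 30 ends → Strength 30 and Yoga Advanced overlap.
Kettlebell Circuit starts before Core 30 ends → Core 30 and Kettlebell Circuit overlap.
Yoga Advanced starts before Core 30 ends → Core 30 and Yoga Advanced overlap.
Yoga Advanced starts after Kettlebell Circuit ends.

Boxing Basics & Core 30, Boxing Basics & Kettlebell Circuit, Boxing Basics & Strength 30, Boxing Basics & Stretch Intro, Core 30 & Kettlebell Circuit, Core 30 & Strength 30, Core 30 & Yoga Advanced, Core Power & Stretch Intro, Kettlebell Circuit & Strength 30, Strength 30 & Yoga Advanced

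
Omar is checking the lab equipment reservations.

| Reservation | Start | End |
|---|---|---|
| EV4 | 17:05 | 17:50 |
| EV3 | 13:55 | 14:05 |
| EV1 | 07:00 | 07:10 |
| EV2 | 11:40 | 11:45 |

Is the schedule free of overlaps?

Yes

Sorted by start: EV1, EV2, EV3, EV4.
EV2 starts after EV1 ends, so nothing later overlaps EV1 either.
EV3 starts after EV2 ends, so nothing later overlaps EV2 either.
EV4 starts after EV3 ends.
Every pair is clear; the schedule has no overlaps.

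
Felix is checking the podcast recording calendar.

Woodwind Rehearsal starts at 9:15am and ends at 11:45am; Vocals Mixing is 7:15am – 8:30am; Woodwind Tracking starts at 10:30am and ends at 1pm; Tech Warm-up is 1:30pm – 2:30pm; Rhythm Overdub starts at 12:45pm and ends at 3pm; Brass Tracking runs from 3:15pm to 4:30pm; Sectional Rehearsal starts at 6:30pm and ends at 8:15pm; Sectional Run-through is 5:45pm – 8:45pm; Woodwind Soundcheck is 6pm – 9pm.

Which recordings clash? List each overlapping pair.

Rhythm Overdub & Tech Warm-up, Rhythm Overdub & Woodwind Tracking, Sectional Rehearsal & Sectional Run-through, Sectional Rehearsal & Woodwind Soundcheck, Sectional Run-through & Woodwind Soundcheck, Woodwind Rehearsal & Woodwind Tracking

Check each pair: they overlap iff neither finishes before the other starts.
Sorted by start: Vocals Mixing, Woodwind Rehearsal, Woodwind Tracking, Rhythm Overdub, Tech Warm-up, Brass Tracking, Sectional Run-through, Woodwind Soundcheck, Sectional Rehearsal.
Woodwind Rehearsal starts after Vocals Mixing ends, so Vocals Mixing has no further overlaps.
Woodwind Tracking starts before Woodwind Rehearsal ends → Woodwind Rehearsal and Woodwind Tracking overlap.
Rhythm Overdub starts after Woodwind Rehearsal ends, so Woodwind Rehearsal has no further overlaps.
Rhythm Overdub starts before Woodwind Tracking ends → Woodwind Tracking and Rhythm Overdub overlap.
Tech Warm-up starts after Woodwind Tracking ends, so Woodwind Tracking has no further overlaps.
Tech Warm-up starts before Rhythm Overdub ends → Rhythm Overdub and Tech Warm-up overlap.
Brass Tracking starts after Rhythm Overdub ends, so Rhythm Overdub has no further overlaps.
Brass Tracking starts after Tech Warm-up ends, so Tech Warm-up has no further overlaps.
Sectional Run-through starts after Brass Tracking ends, so Brass Tracking has no further overlaps.
Woodwind Soundcheck starts before Sectional Run-through ends → Sectional Run-through and Woodwind Soundcheck overlap.
Sectional Rehearsal starts before Sectional Run-through ends → Sectional Run-through and Sectional Rehearsal overlap.
Sectional Rehearsal starts before Woodwind Soundcheck ends → Woodwind Soundcheck and Sectional Rehearsal overlap.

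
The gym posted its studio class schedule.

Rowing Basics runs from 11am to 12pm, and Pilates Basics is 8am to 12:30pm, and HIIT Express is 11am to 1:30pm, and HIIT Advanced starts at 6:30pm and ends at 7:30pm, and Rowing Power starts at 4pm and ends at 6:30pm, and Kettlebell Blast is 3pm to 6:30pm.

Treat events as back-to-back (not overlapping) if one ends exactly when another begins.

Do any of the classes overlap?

Yes

Two intervals overlap when each starts before the other ends.
Sorted by start: Pilates Basics, Rowing Basics, HIIT Express, Kettlebell Blast, Rowing Power, HIIT Advanced.
Rowing Basics starts before Pilates Basics ends → Pilates Basics and Rowing Basics overlap.
That's a conflict, so the schedule is not conflict-free.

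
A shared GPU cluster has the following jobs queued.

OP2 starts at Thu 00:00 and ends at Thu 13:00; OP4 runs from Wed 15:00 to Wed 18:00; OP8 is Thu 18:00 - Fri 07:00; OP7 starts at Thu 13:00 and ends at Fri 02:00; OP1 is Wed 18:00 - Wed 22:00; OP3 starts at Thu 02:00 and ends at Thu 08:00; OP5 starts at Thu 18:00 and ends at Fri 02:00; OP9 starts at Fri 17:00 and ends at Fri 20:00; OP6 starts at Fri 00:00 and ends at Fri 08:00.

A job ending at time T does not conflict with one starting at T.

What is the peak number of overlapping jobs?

4

Sweep the timeline, counting +1 at each start and −1 at each end (ends before starts at a tie):
Wed 15:00 start OP4 → 1
Wed 18:00 end OP4 → 0
Wed 18:00 start OP1 → 1
Wed 22:00 end OP1 → 0
Thu 00:00 start OP2 → 1
Thu 02:00 start OP3 → 2
Thu 08:00 end OP3 → 1
Thu 13:00 end OP2 → 0
Thu 13:00 start OP7 → 1
Thu 18:00 start OP5 → 2
Thu 18:00 start OP8 → 3
Fri 00:00 start OP6 → 4
Fri 02:00 end OP5 → 3
Fri 02:00 end OP7 → 2
Fri 07:00 end OP8 → 1
Fri 08:00 end OP6 → 0
Fri 17:00 start OP9 → 1
Fri 20:00 end OP9 → 0
Peak is 4, at Fri 00:00 (OP5, OP6, OP7, OP8).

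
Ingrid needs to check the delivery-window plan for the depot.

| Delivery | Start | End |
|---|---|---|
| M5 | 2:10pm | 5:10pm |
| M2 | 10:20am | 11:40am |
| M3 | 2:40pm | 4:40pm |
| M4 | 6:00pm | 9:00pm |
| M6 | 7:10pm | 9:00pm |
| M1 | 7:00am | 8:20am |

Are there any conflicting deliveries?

Yes

Sorted by start: M1, M2, M5, M3, M4, M6.
M2 starts after M1 ends, so M1 has no further overlaps.
M5 starts after M2 ends, so M2 has no further overlaps.
M3 starts before M5 ends → M5 and M3 overlap.
That's a conflict, so the schedule is not conflict-free.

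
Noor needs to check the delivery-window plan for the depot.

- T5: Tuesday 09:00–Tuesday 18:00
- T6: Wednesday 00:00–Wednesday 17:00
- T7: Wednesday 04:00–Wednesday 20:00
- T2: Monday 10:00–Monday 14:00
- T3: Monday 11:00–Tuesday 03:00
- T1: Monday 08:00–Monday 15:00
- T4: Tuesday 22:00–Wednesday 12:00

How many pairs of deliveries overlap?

Sorted by start: T1, T2, T3, T5, T4, T6, T7.
T2 starts before T1 ends → T1 and T2 overlap.
T3 starts before T1 ends → T1 and T3 overlap.
T5 starts after T1 ends; T1 is clear from here.
T3 starts before T2 ends → T2 and T3 overlap.
T5 starts after T2 ends; T2 is clear from here.
T5 starts after T3 ends; T3 is clear from here.
T4 starts after T5 ends; T5 is clear from here.
T6 starts before T4 ends → T4 and T6 overlap.
T7 starts before T4 ends → T4 and T7 overlap.
T7 starts before T6 ends → T6 and T7 overlap.
Overlapping pairs: T1 & T2, T1 & T3, T2 & T3, T4 & T6, T4 & T7, T6 & T7 — 6 in total.

6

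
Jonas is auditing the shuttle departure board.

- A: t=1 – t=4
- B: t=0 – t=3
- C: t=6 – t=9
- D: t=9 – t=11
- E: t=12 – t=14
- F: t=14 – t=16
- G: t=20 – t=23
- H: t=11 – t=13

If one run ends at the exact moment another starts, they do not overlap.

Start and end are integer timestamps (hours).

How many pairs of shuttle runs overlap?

Sorted by start: B, A, C, D, H, E, F, G.
A starts before B ends → B and A overlap.
C starts after B ends; B is clear from here.
C starts after A ends; A is clear from here.
D starts exactly when C ends (back-to-back, no overlap); C is clear from here.
H starts exactly when D ends (back-to-back, no overlap); D is clear from here.
E starts before H ends → H and E overlap.
F starts after H ends; H is clear from here.
F starts exactly when E ends (back-to-back, no overlap); E is clear from here.
G starts after F ends.
Overlapping pairs: A & B, E & H — 2 in total.

2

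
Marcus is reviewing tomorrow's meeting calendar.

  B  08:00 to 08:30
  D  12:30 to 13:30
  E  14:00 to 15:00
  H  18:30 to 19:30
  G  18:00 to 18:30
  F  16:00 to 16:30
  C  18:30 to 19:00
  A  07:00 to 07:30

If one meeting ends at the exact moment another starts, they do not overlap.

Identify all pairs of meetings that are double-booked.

C & H

Sorted by start: A, B, D, E, F, G, C, H.
B starts after A ends, so A has no further overlaps.
D starts after B ends, so B has no further overlaps.
E starts after D ends, so D has no further overlaps.
F starts after E ends, so E has no further overlaps.
G starts after F ends, so F has no further overlaps.
C starts exactly when G ends (back-to-back, no overlap), so G has no further overlaps.
H starts before C ends → C and H overlap.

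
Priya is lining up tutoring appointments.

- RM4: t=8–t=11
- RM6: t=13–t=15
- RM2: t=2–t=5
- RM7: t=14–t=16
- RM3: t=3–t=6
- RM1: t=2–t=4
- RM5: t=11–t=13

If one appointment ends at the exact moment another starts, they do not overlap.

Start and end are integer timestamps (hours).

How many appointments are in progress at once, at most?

Walk through starts and ends in time order (an end at T is processed before a start at T):
t=2 start RM1 → 1
t=2 start RM2 → 2
t=3 start RM3 → 3
t=4 end RM1 → 2
t=5 end RM2 → 1
t=6 end RM3 → 0
t=8 start RM4 → 1
t=11 end RM4 → 0
t=11 start RM5 → 1
t=13 end RM5 → 0
t=13 start RM6 → 1
t=14 start RM7 → 2
t=15 end RM6 → 1
t=16 end RM7 → 0
Peak is 3, at t=3 (RM1, RM2, RM3).

3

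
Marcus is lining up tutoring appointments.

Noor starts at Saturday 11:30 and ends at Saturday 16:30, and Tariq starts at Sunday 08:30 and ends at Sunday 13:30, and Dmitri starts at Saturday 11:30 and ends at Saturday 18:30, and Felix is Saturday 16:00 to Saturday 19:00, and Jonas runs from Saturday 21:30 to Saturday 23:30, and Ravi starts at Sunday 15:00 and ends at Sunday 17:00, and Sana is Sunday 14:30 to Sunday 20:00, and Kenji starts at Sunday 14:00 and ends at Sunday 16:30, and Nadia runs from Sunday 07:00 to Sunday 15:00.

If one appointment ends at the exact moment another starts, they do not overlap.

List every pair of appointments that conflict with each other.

Sorted by start: Noor, Dmitri, Felix, Jonas, Nadia, Tariq, Kenji, Sana, Ravi.
Dmitri starts before Noor ends → Noor and Dmitri overlap.
Felix starts before Noor ends → Noor and Felix overlap.
Jonas starts after Noor ends; Noor is clear from here.
Felix starts before Dmitri ends → Dmitri and Felix overlap.
Jonas starts after Dmitri ends; Dmitri is clear from here.
Jonas starts after Felix ends; Felix is clear from here.
Nadia starts after Jonas ends; Jonas is clear from here.
Tariq starts before Nadia ends → Nadia and Tariq overlap.
Kenji starts before Nadia ends → Nadia and Kenji overlap.
Sana starts before Nadia ends → Nadia and Sana overlap.
Ravi starts exactly when Nadia ends (back-to-back, no overlap).
Kenji starts after Tariq ends; Tariq is clear from here.
Sana starts before Kenji ends → Kenji and Sana overlap.
Ravi starts before Kenji ends → Kenji and Ravi overlap.
Ravi starts before Sana ends → Sana and Ravi overlap.

Dmitri & Felix, Dmitri & Noor, Felix & Noor, Kenji & Nadia, Kenji & Ravi, Kenji & Sana, Nadia & Sana, Nadia & Tariq, Ravi & Sana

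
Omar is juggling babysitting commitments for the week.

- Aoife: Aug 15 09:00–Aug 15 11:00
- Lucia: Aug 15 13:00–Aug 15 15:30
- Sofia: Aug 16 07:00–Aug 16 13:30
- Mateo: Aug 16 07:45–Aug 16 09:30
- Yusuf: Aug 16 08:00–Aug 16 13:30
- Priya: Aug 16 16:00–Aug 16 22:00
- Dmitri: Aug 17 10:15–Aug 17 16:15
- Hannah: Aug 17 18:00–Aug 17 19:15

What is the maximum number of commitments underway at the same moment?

Sweep the timeline, counting +1 at each start and −1 at each end (ends before starts at a tie):
Aug 15 09:00 start Aoife → 1
Aug 15 11:00 end Aoife → 0
Aug 15 13:00 start Lucia → 1
Aug 15 15:30 end Lucia → 0
Aug 16 07:00 start Sofia → 1
Aug 16 07:45 start Mateo → 2
Aug 16 08:00 start Yusuf → 3
Aug 16 09:30 end Mateo → 2
Aug 16 13:30 end Sofia → 1
Aug 16 13:30 end Yusuf → 0
Aug 16 16:00 start Priya → 1
Aug 16 22:00 end Priya → 0
Aug 17 10:15 start Dmitri → 1
Aug 17 16:15 end Dmitri → 0
Aug 17 18:00 start Hannah → 1
Aug 17 19:15 end Hannah → 0
Peak is 3, at Aug 16 08:00 (Mateo, Sofia, Yusuf).

3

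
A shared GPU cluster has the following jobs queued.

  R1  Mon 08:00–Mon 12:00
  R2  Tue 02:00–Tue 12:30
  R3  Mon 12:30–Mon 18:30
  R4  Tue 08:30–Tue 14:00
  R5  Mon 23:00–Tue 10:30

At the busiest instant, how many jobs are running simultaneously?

3

Sweep the timeline, counting +1 at each start and −1 at each end (ends before starts at a tie):
Mon 08:00 start R1 → 1
Mon 12:00 end R1 → 0
Mon 12:30 start R3 → 1
Mon 18:30 end R3 → 0
Mon 23:00 start R5 → 1
Tue 02:00 start R2 → 2
Tue 08:30 start R4 → 3
Tue 10:30 end R5 → 2
Tue 12:30 end R2 → 1
Tue 14:00 end R4 → 0
Peak is 3, at Tue 08:30 (R2, R4, R5).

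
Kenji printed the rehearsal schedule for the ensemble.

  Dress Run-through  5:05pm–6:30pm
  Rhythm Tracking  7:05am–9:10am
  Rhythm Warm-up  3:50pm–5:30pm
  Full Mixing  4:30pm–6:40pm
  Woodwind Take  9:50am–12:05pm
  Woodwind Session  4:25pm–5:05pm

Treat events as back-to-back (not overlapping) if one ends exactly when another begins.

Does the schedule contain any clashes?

Yes

Sorted by start: Rhythm Tracking, Woodwind Take, Rhythm Warm-up, Woodwind Session, Full Mixing, Dress Run-through.
Woodwind Take starts after Rhythm Tracking ends, so Rhythm Tracking has no further overlaps.
Rhythm Warm-up starts after Woodwind Take ends, so Woodwind Take has no further overlaps.
Woodwind Session starts before Rhythm Warm-up ends → Rhythm Warm-up and Woodwind Session overlap.
That's a conflict, so the schedule is not conflict-free.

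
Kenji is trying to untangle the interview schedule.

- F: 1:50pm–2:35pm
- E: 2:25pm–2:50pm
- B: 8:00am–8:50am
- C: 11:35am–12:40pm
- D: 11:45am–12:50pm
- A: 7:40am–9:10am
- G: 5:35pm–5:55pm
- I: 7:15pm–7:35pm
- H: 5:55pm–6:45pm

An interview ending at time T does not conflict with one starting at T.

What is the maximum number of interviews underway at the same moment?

2

Sweep the timeline, counting +1 at each start and −1 at each end (ends before starts at a tie):
7:40am start A → 1
8:00am start B → 2
8:50am end B → 1
9:10am end A → 0
11:35am start C → 1
11:45am start D → 2
12:40pm end C → 1
12:50pm end D → 0
1:50pm start F → 1
2:25pm start E → 2
2:35pm end F → 1
2:50pm end E → 0
5:35pm start G → 1
5:55pm end G → 0
5:55pm start H → 1
6:45pm end H → 0
7:15pm start I → 1
7:35pm end I → 0
Peak is 2, at 8:00am (A, B).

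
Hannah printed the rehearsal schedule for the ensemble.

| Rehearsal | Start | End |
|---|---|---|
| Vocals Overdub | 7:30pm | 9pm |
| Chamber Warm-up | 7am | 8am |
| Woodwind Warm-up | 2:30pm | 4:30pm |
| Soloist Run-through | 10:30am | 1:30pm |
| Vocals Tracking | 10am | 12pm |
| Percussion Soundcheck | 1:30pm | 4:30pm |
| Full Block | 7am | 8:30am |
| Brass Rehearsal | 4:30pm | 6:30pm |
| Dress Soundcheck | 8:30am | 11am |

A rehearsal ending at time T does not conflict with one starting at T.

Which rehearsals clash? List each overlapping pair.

Chamber Warm-up & Full Block, Dress Soundcheck & Soloist Run-through, Dress Soundcheck & Vocals Tracking, Percussion Soundcheck & Woodwind Warm-up, Soloist Run-through & Vocals Tracking

Check each pair: they overlap iff neither finishes before the other starts.
Sorted by start: Full Block, Chamber Warm-up, Dress Soundcheck, Vocals Tracking, Soloist Run-through, Percussion Soundcheck, Woodwind Warm-up, Brass Rehearsal, Vocals Overdub.
Chamber Warm-up starts before Full Block ends → Full Block and Chamber Warm-up overlap.
Dress Soundcheck starts exactly when Full Block ends (back-to-back, no overlap), so Full Block has no further overlaps.
Dress Soundcheck starts after Chamber Warm-up ends, so Chamber Warm-up has no further overlaps.
Vocals Tracking starts before Dress Soundcheck ends → Dress Soundcheck and Vocals Tracking overlap.
Soloist Run-through starts before Dress Soundcheck ends → Dress Soundcheck and Soloist Run-through overlap.
Percussion Soundcheck starts after Dress Soundcheck ends, so Dress Soundcheck has no further overlaps.
Soloist Run-through starts before Vocals Tracking ends → Vocals Tracking and Soloist Run-through overlap.
Percussion Soundcheck starts after Vocals Tracking ends, so Vocals Tracking has no further overlaps.
Percussion Soundcheck starts exactly when Soloist Run-through ends (back-to-back, no overlap), so Soloist Run-through has no further overlaps.
Woodwind Warm-up starts before Percussion Soundcheck ends → Percussion Soundcheck and Woodwind Warm-up overlap.
Brass Rehearsal starts exactly when Percussion Soundcheck ends (back-to-back, no overlap), so Percussion Soundcheck has no further overlaps.
Brass Rehearsal starts exactly when Woodwind Warm-up ends (back-to-back, no overlap), so Woodwind Warm-up has no further overlaps.
Vocals Overdub starts after Brass Rehearsal ends.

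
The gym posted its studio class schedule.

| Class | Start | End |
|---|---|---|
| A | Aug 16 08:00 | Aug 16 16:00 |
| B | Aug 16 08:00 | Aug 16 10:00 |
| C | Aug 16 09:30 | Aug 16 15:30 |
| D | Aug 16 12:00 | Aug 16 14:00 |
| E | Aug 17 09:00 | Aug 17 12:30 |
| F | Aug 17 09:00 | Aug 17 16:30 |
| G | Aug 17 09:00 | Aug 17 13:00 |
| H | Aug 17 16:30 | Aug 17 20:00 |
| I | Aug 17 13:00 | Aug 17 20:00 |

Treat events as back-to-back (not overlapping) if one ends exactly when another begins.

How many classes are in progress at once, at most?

Sweep the timeline, counting +1 at each start and −1 at each end (ends before starts at a tie):
Aug 16 08:00 start A → 1
Aug 16 08:00 start B → 2
Aug 16 09:30 start C → 3
Aug 16 10:00 end B → 2
Aug 16 12:00 start D → 3
Aug 16 14:00 end D → 2
Aug 16 15:30 end C → 1
Aug 16 16:00 end A → 0
Aug 17 09:00 start E → 1
Aug 17 09:00 start F → 2
Aug 17 09:00 start G → 3
Aug 17 12:30 end E → 2
Aug 17 13:00 end G → 1
Aug 17 13:00 start I → 2
Aug 17 16:30 end F → 1
Aug 17 16:30 start H → 2
Aug 17 20:00 end H → 1
Aug 17 20:00 end I → 0
Peak is 3, at Aug 16 09:30 (A, B, C).

3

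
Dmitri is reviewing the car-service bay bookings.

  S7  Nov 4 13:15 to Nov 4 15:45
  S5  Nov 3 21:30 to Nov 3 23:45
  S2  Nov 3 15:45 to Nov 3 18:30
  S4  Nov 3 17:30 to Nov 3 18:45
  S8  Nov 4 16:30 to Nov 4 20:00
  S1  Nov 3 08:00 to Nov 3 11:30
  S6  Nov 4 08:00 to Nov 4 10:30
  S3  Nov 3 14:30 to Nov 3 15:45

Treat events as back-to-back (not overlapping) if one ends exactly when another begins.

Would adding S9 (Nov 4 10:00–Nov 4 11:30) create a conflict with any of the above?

Yes — it overlaps S6

S1: ends Nov 3 11:30 at or before S9 starts Nov 4 10:00 → clear.
S3: ends Nov 3 15:45 at or before S9 starts Nov 4 10:00 → clear.
S2: ends Nov 3 18:30 at or before S9 starts Nov 4 10:00 → clear.
S4: ends Nov 3 18:45 at or before S9 starts Nov 4 10:00 → clear.
S5: ends Nov 3 23:45 at or before S9 starts Nov 4 10:00 → clear.
S6: starts Nov 4 08:00 before S9 ends Nov 4 11:30, and ends Nov 4 10:30 after S9 starts Nov 4 10:00 → overlap.
S7: starts Nov 4 13:15 at or after S9 ends Nov 4 11:30 → clear.
S8: starts Nov 4 16:30 at or after S9 ends Nov 4 11:30 → clear.
S9 overlaps S6.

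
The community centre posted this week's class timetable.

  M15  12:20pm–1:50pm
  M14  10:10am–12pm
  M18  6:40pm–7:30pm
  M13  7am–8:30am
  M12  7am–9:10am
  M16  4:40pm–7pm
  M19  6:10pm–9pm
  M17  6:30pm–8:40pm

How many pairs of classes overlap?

Two intervals overlap when each starts before the other ends.
Sorted by start: M12, M13, M14, M15, M16, M19, M17, M18.
M13 starts before M12 ends → M12 and M13 overlap.
M14 starts after M12 ends — done with M12.
M14 starts after M13 ends — done with M13.
M15 starts after M14 ends — done with M14.
M16 starts after M15 ends — done with M15.
M19 starts before M16 ends → M16 and M19 overlap.
M17 starts before M16 ends → M16 and M17 overlap.
M18 starts before M16 ends → M16 and M18 overlap.
M17 starts before M19 ends → M19 and M17 overlap.
M18 starts before M19 ends → M19 and M18 overlap.
M18 starts before M17 ends → M17 and M18 overlap.
Overlapping pairs: M12 & M13, M16 & M17, M16 & M18, M16 & M19, M17 & M18, M17 & M19, M18 & M19 — 7 in total.

7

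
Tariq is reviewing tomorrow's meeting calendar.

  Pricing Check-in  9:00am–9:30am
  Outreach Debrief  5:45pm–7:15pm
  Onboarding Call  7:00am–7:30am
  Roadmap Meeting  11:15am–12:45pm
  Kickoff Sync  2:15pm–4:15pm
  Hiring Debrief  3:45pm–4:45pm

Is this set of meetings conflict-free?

No

Check each pair: they overlap iff neither finishes before the other starts.
Sorted by start: Onboarding Call, Pricing Check-in, Roadmap Meeting, Kickoff Sync, Hiring Debrief, Outreach Debrief.
Pricing Check-in starts after Onboarding Call ends; Onboarding Call is clear from here.
Roadmap Meeting starts after Pricing Check-in ends; Pricing Check-in is clear from here.
Kickoff Sync starts after Roadmap Meeting ends; Roadmap Meeting is clear from here.
Hiring Debrief starts before Kickoff Sync ends → Kickoff Sync and Hiring Debrief overlap.
That's a conflict, so the schedule is not conflict-free.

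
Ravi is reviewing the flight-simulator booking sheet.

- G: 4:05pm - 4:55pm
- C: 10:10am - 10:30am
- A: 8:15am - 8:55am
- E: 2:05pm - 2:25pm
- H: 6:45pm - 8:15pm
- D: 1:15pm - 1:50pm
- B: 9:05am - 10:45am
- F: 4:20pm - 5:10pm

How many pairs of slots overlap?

Two intervals overlap when each starts before the other ends.
Sorted by start: A, B, C, D, E, G, F, H.
B starts after A ends; A is clear from here.
C starts before B ends → B and C overlap.
D starts after B ends; B is clear from here.
D starts after C ends; C is clear from here.
E starts after D ends; D is clear from here.
G starts after E ends; E is clear from here.
F starts before G ends → G and F overlap.
H starts after G ends.
H starts after F ends.
Overlapping pairs: B & C, F & G — 2 in total.

2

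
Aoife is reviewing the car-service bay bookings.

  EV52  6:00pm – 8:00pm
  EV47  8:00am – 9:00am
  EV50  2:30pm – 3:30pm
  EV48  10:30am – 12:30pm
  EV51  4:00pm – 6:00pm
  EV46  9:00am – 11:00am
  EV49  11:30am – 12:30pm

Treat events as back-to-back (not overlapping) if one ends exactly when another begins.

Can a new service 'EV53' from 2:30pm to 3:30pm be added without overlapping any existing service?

No — it overlaps EV50

EV47: ends 9:00am at or before EV53 starts 2:30pm → clear.
EV46: ends 11:00am at or before EV53 starts 2:30pm → clear.
EV48: ends 12:30pm at or before EV53 starts 2:30pm → clear.
EV49: ends 12:30pm at or before EV53 starts 2:30pm → clear.
EV50: starts 2:30pm before EV53 ends 3:30pm, and ends 3:30pm after EV53 starts 2:30pm → overlap.
EV51: starts 4:00pm at or after EV53 ends 3:30pm → clear.
EV52: starts 6:00pm at or after EV53 ends 3:30pm → clear.
EV53 overlaps EV50.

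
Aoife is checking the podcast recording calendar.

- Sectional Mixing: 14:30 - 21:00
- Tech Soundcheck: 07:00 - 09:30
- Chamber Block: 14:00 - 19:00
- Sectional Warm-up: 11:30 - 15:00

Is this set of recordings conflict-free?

No

Two intervals overlap when each starts before the other ends.
Sorted by start: Tech Soundcheck, Sectional Warm-up, Chamber Block, Sectional Mixing.
Sectional Warm-up starts after Tech Soundcheck ends, so nothing later overlaps Tech Soundcheck either.
Chamber Block starts before Sectional Warm-up ends → Sectional Warm-up and Chamber Block overlap.
That's a conflict, so the schedule is not conflict-free.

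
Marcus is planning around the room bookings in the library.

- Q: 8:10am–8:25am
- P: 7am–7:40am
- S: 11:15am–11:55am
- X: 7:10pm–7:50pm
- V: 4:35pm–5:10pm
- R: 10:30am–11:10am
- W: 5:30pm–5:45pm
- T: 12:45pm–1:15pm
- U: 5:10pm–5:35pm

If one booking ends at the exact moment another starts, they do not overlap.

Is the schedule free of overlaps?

Two intervals overlap when each starts before the other ends.
Sorted by start: P, Q, R, S, T, V, U, W, X.
Q starts after P ends, so nothing later overlaps P either.
R starts after Q ends, so nothing later overlaps Q either.
S starts after R ends, so nothing later overlaps R either.
T starts after S ends, so nothing later overlaps S either.
V starts after T ends, so nothing later overlaps T either.
U starts exactly when V ends (back-to-back, no overlap), so nothing later overlaps V either.
W starts before U ends → U and W overlap.
That's a conflict, so the schedule is not conflict-free.

No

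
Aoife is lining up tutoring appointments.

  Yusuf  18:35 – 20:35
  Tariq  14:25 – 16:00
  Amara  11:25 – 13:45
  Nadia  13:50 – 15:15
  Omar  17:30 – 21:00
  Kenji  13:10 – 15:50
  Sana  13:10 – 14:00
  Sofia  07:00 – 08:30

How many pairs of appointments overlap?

8

Two intervals overlap when each starts before the other ends.
Sorted by start: Sofia, Amara, Sana, Kenji, Nadia, Tariq, Omar, Yusuf.
Amara starts after Sofia ends — done with Sofia.
Sana starts before Amara ends → Amara and Sana overlap.
Kenji starts before Amara ends → Amara and Kenji overlap.
Nadia starts after Amara ends — done with Amara.
Kenji starts before Sana ends → Sana and Kenji overlap.
Nadia starts before Sana ends → Sana and Nadia overlap.
Tariq starts after Sana ends — done with Sana.
Nadia starts before Kenji ends → Kenji and Nadia overlap.
Tariq starts before Kenji ends → Kenji and Tariq overlap.
Omar starts after Kenji ends — done with Kenji.
Tariq starts before Nadia ends → Nadia and Tariq overlap.
Omar starts after Nadia ends — done with Nadia.
Omar starts after Tariq ends — done with Tariq.
Yusuf starts before Omar ends → Omar and Yusuf overlap.
Overlapping pairs: Amara & Kenji, Amara & Sana, Kenji & Nadia, Kenji & Sana, Kenji & Tariq, Nadia & Sana, Nadia & Tariq, Omar & Yusuf — 8 in total.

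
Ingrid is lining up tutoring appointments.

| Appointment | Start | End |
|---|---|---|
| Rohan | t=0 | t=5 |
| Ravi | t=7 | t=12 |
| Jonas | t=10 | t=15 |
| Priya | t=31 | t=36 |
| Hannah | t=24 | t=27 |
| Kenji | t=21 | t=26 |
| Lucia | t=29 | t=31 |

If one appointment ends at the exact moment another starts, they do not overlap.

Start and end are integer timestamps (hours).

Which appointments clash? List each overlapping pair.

Sorted by start: Rohan, Ravi, Jonas, Kenji, Hannah, Lucia, Priya.
Ravi starts after Rohan ends, so Rohan has no further overlaps.
Jonas starts before Ravi ends → Ravi and Jonas overlap.
Kenji starts after Ravi ends, so Ravi has no further overlaps.
Kenji starts after Jonas ends, so Jonas has no further overlaps.
Hannah starts before Kenji ends → Kenji and Hannah overlap.
Lucia starts after Kenji ends, so Kenji has no further overlaps.
Lucia starts after Hannah ends, so Hannah has no further overlaps.
Priya starts exactly when Lucia ends (back-to-back, no overlap).

Hannah & Kenji, Jonas & Ravi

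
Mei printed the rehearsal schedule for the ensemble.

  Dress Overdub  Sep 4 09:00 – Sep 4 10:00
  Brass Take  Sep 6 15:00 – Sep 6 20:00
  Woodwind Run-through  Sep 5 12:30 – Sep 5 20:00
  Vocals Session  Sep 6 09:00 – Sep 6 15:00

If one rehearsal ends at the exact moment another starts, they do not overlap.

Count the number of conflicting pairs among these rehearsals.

0

Sorted by start: Dress Overdub, Woodwind Run-through, Vocals Session, Brass Take.
Woodwind Run-through starts after Dress Overdub ends — done with Dress Overdub.
Vocals Session starts after Woodwind Run-through ends — done with Woodwind Run-through.
Brass Take starts exactly when Vocals Session ends (back-to-back, no overlap).
No pair overlaps.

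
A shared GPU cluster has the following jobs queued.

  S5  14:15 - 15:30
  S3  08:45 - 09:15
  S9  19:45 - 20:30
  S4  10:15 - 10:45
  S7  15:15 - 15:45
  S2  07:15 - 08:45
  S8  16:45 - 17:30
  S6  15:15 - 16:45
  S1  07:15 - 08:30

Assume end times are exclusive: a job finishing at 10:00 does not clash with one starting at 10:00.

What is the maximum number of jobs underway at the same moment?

3

Sort all start/end points and keep a running count:
07:15 start S1 → 1
07:15 start S2 → 2
08:30 end S1 → 1
08:45 end S2 → 0
08:45 start S3 → 1
09:15 end S3 → 0
10:15 start S4 → 1
10:45 end S4 → 0
14:15 start S5 → 1
15:15 start S6 → 2
15:15 start S7 → 3
15:30 end S5 → 2
15:45 end S7 → 1
16:45 end S6 → 0
16:45 start S8 → 1
17:30 end S8 → 0
19:45 start S9 → 1
20:30 end S9 → 0
Peak is 3, at 15:15 (S5, S6, S7).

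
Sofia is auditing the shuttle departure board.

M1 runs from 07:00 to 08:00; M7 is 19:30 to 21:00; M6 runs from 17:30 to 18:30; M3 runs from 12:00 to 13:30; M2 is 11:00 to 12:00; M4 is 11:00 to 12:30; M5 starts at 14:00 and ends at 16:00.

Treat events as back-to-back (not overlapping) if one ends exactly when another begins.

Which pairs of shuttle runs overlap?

Two intervals overlap when each starts before the other ends.
Sorted by start: M1, M2, M4, M3, M5, M6, M7.
M2 starts after M1 ends, so M1 has no further overlaps.
M4 starts before M2 ends → M2 and M4 overlap.
M3 starts exactly when M2 ends (back-to-back, no overlap), so M2 has no further overlaps.
M3 starts before M4 ends → M4 and M3 overlap.
M5 starts after M4 ends, so M4 has no further overlaps.
M5 starts after M3 ends, so M3 has no further overlaps.
M6 starts after M5 ends, so M5 has no further overlaps.
M7 starts after M6 ends.

M2 & M4, M3 & M4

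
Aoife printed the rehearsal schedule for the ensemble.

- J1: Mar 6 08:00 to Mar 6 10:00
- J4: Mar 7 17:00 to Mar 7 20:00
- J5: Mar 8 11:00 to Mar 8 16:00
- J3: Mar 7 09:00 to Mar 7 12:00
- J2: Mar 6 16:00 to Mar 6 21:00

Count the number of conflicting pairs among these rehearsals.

Check each pair: they overlap iff neither finishes before the other starts.
Sorted by start: J1, J2, J3, J4, J5.
J2 starts after J1 ends; J1 is clear from here.
J3 starts after J2 ends; J2 is clear from here.
J4 starts after J3 ends; J3 is clear from here.
J5 starts after J4 ends.
No pair overlaps.

0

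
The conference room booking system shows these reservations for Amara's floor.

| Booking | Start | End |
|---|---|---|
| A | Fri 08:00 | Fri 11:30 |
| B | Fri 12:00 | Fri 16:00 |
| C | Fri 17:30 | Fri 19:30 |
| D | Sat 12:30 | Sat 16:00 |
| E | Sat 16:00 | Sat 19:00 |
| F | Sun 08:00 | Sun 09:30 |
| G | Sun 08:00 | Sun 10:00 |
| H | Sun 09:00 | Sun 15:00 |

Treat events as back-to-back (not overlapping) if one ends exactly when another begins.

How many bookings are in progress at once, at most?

Walk through starts and ends in time order (an end at T is processed before a start at T):
Fri 08:00 start A → 1
Fri 11:30 end A → 0
Fri 12:00 start B → 1
Fri 16:00 end B → 0
Fri 17:30 start C → 1
Fri 19:30 end C → 0
Sat 12:30 start D → 1
Sat 16:00 end D → 0
Sat 16:00 start E → 1
Sat 19:00 end E → 0
Sun 08:00 start F → 1
Sun 08:00 start G → 2
Sun 09:00 start H → 3
Sun 09:30 end F → 2
Sun 10:00 end G → 1
Sun 15:00 end H → 0
Peak is 3, at Sun 09:00 (F, G, H).

3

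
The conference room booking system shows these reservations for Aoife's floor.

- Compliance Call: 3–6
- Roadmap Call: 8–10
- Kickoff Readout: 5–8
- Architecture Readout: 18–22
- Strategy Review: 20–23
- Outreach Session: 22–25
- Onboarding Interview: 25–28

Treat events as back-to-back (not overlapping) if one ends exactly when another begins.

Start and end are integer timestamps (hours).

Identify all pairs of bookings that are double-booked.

Sorted by start: Compliance Call, Kickoff Readout, Roadmap Call, Architecture Readout, Strategy Review, Outreach Session, Onboarding Interview.
Kickoff Readout starts before Compliance Call ends → Compliance Call and Kickoff Readout overlap.
Roadmap Call starts after Compliance Call ends — done with Compliance Call.
Roadmap Call starts exactly when Kickoff Readout ends (back-to-back, no overlap) — done with Kickoff Readout.
Architecture Readout starts after Roadmap Call ends — done with Roadmap Call.
Strategy Review starts before Architecture Readout ends → Architecture Readout and Strategy Review overlap.
Outreach Session starts exactly when Architecture Readout ends (back-to-back, no overlap) — done with Architecture Readout.
Outreach Session starts before Strategy Review ends → Strategy Review and Outreach Session overlap.
Onboarding Interview starts after Strategy Review ends.
Onboarding Interview starts exactly when Outreach Session ends (back-to-back, no overlap).

Architecture Readout & Strategy Review, Compliance Call & Kickoff Readout, Outreach Session & Strategy Review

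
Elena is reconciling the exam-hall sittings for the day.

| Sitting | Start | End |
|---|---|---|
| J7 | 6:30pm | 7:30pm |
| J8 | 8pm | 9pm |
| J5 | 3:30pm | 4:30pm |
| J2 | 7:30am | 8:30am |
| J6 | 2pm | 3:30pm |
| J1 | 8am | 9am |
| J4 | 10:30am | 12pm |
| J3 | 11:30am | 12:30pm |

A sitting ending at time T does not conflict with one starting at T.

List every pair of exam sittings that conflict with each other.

Check each pair: they overlap iff neither finishes before the other starts.
Sorted by start: J2, J1, J4, J3, J6, J5, J7, J8.
J1 starts before J2 ends → J2 and J1 overlap.
J4 starts after J2 ends; J2 is clear from here.
J4 starts after J1 ends; J1 is clear from here.
J3 starts before J4 ends → J4 and J3 overlap.
J6 starts after J4 ends; J4 is clear from here.
J6 starts after J3 ends; J3 is clear from here.
J5 starts exactly when J6 ends (back-to-back, no overlap); J6 is clear from here.
J7 starts after J5 ends; J5 is clear from here.
J8 starts after J7 ends.

J1 & J2, J3 & J4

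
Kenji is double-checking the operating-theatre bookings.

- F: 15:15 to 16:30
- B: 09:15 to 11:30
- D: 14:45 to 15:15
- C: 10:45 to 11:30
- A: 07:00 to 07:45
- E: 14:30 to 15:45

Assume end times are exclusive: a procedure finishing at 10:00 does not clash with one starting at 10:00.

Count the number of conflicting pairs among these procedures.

3

Sorted by start: A, B, C, E, D, F.
B starts after A ends — done with A.
C starts before B ends → B and C overlap.
E starts after B ends — done with B.
E starts after C ends — done with C.
D starts before E ends → E and D overlap.
F starts before E ends → E and F overlap.
F starts exactly when D ends (back-to-back, no overlap).
Overlapping pairs: B & C, D & E, E & F — 3 in total.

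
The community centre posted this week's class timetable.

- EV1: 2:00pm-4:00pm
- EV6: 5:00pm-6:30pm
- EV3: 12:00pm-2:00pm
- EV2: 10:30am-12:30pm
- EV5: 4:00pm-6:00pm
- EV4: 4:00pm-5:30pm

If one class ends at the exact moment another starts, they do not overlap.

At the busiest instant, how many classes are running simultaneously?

3

Sweep the timeline, counting +1 at each start and −1 at each end (ends before starts at a tie):
10:30am start EV2 → 1
12:00pm start EV3 → 2
12:30pm end EV2 → 1
2:00pm end EV3 → 0
2:00pm start EV1 → 1
4:00pm end EV1 → 0
4:00pm start EV4 → 1
4:00pm start EV5 → 2
5:00pm start EV6 → 3
5:30pm end EV4 → 2
6:00pm end EV5 → 1
6:30pm end EV6 → 0
Peak is 3, at 5:00pm (EV4, EV5, EV6).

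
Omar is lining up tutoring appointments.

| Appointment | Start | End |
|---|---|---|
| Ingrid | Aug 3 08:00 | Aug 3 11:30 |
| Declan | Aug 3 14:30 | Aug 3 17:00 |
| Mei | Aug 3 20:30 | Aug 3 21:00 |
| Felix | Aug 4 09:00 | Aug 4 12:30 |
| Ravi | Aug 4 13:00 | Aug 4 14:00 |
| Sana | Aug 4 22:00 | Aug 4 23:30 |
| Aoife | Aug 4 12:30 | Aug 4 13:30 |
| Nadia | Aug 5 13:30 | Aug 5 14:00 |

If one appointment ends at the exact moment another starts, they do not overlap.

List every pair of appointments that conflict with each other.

Aoife & Ravi

Sorted by start: Ingrid, Declan, Mei, Felix, Aoife, Ravi, Sana, Nadia.
Declan starts after Ingrid ends, so Ingrid has no further overlaps.
Mei starts after Declan ends, so Declan has no further overlaps.
Felix starts after Mei ends, so Mei has no further overlaps.
Aoife starts exactly when Felix ends (back-to-back, no overlap), so Felix has no further overlaps.
Ravi starts before Aoife ends → Aoife and Ravi overlap.
Sana starts after Aoife ends, so Aoife has no further overlaps.
Sana starts after Ravi ends, so Ravi has no further overlaps.
Nadia starts after Sana ends.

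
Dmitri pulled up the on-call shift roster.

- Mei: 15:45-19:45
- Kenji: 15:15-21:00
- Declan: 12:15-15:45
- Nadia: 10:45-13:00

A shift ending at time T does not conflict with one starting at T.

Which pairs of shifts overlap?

Sorted by start: Nadia, Declan, Kenji, Mei.
Declan starts before Nadia ends → Nadia and Declan overlap.
Kenji starts after Nadia ends, so Nadia has no further overlaps.
Kenji starts before Declan ends → Declan and Kenji overlap.
Mei starts exactly when Declan ends (back-to-back, no overlap).
Mei starts before Kenji ends → Kenji and Mei overlap.

Declan & Kenji, Declan & Nadia, Kenji & Mei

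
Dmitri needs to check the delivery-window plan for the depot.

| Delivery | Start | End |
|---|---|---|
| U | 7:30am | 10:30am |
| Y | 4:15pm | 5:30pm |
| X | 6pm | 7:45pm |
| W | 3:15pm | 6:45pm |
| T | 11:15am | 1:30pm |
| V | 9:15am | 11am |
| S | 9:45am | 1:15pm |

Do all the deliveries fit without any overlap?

Sorted by start: U, V, S, T, W, Y, X.
V starts before U ends → U and V overlap.
That's a conflict, so the schedule is not conflict-free.

No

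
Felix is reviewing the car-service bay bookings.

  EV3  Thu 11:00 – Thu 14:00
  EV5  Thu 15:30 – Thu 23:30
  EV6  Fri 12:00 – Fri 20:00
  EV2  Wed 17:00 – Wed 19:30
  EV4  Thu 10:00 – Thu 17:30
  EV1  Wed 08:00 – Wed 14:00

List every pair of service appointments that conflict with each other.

EV3 & EV4, EV4 & EV5

Sorted by start: EV1, EV2, EV4, EV3, EV5, EV6.
EV2 starts after EV1 ends, so nothing later overlaps EV1 either.
EV4 starts after EV2 ends, so nothing later overlaps EV2 either.
EV3 starts before EV4 ends → EV4 and EV3 overlap.
EV5 starts before EV4 ends → EV4 and EV5 overlap.
EV6 starts after EV4 ends.
EV5 starts after EV3 ends, so nothing later overlaps EV3 either.
EV6 starts after EV5 ends.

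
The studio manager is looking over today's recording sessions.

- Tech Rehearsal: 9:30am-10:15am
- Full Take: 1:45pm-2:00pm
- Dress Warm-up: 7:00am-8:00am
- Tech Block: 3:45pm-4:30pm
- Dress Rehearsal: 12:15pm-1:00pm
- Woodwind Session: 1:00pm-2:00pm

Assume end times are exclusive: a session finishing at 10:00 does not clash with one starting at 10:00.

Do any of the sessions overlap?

Sorted by start: Dress Warm-up, Tech Rehearsal, Dress Rehearsal, Woodwind Session, Full Take, Tech Block.
Tech Rehearsal starts after Dress Warm-up ends — done with Dress Warm-up.
Dress Rehearsal starts after Tech Rehearsal ends — done with Tech Rehearsal.
Woodwind Session starts exactly when Dress Rehearsal ends (back-to-back, no overlap) — done with Dress Rehearsal.
Full Take starts before Woodwind Session ends → Woodwind Session and Full Take overlap.
That's a conflict, so the schedule is not conflict-free.

Yes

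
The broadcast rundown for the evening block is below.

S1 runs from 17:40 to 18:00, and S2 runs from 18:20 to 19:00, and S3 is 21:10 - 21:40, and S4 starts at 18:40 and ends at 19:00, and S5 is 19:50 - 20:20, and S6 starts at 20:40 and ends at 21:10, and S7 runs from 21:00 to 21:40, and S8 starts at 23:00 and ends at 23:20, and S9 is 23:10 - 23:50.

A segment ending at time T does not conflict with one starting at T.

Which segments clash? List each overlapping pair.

S2 & S4, S3 & S7, S6 & S7, S8 & S9

Sorted by start: S1, S2, S4, S5, S6, S7, S3, S8, S9.
S2 starts after S1 ends — done with S1.
S4 starts before S2 ends → S2 and S4 overlap.
S5 starts after S2 ends — done with S2.
S5 starts after S4 ends — done with S4.
S6 starts after S5 ends — done with S5.
S7 starts before S6 ends → S6 and S7 overlap.
S3 starts exactly when S6 ends (back-to-back, no overlap) — done with S6.
S3 starts before S7 ends → S7 and S3 overlap.
S8 starts after S7 ends — done with S7.
S8 starts after S3 ends — done with S3.
S9 starts before S8 ends → S8 and S9 overlap.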